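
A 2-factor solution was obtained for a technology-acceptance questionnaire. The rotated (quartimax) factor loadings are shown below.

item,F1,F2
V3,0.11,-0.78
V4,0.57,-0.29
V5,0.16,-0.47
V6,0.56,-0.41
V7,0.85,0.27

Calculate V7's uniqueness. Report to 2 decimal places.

h² = 0.85² + 0.27² = 0.7225 + 0.0729 = 0.7954
Uniqueness u² = 1 − h² = 1 − 0.7954 = 0.2046

0.20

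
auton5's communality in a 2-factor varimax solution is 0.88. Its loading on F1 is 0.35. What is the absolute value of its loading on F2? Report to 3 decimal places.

0.870

Under orthogonal rotation h² = Σλ², so λ_F2² = h² − (0.1225) = 0.88 − 0.1225 = 0.7575.
|λ| = √0.7575 = 0.8703.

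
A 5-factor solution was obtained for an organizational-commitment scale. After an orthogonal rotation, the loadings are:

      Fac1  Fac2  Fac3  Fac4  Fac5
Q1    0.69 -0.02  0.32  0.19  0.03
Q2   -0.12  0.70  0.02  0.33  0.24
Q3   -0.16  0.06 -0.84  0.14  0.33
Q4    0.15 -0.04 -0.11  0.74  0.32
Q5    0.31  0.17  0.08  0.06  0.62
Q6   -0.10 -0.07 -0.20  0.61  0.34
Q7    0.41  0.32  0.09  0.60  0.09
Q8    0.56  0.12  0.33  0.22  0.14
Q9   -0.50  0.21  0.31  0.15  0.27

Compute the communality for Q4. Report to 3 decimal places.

0.686

h² = 0.15² + (-0.04)² + (-0.11)² + 0.74² + 0.32² = 0.0225 + 0.0016 + 0.0121 + 0.5476 + 0.1024 = 0.6862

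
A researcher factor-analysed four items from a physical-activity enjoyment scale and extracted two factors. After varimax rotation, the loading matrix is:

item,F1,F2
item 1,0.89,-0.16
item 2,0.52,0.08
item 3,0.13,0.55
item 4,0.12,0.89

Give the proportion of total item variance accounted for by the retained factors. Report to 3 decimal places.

0.555

SS loadings by factor: 1.0938, 1.1266; total = 2.2204.
Total variance with 4 standardized items is 4, so the solution explains 2.2204/4 = 0.5551.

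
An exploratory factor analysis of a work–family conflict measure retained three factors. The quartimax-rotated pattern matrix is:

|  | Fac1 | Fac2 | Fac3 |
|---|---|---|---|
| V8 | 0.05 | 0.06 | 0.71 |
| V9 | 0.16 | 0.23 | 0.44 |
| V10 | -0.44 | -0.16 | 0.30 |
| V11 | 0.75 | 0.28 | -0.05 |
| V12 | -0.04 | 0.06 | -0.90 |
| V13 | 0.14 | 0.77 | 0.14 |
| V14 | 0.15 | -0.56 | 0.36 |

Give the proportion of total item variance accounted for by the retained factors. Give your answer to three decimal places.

0.521

Communalities: 0.5102, 0.2721, 0.3092, 0.6434, 0.8152, 0.6321, 0.4657; Σh² = 3.6479.
Total variance with 7 standardized items is 7, so the solution explains 3.6479/7 = 0.5211.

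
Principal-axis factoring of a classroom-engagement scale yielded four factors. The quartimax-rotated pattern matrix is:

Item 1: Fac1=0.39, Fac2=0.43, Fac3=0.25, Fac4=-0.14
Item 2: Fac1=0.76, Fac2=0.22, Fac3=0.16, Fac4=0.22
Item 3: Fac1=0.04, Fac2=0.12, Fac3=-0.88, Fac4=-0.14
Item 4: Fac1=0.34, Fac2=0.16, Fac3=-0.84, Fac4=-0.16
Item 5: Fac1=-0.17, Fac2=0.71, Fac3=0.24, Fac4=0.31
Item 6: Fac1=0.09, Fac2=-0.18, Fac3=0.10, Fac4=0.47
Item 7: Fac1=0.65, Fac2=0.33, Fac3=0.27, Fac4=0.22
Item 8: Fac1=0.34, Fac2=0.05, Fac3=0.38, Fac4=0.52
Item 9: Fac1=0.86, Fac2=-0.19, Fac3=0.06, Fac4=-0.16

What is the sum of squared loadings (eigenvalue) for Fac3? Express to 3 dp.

1.857

SS loadings for Fac3 = 0.25² + 0.16² + (-0.88)² + (-0.84)² + 0.24² + 0.10² + 0.27² + 0.38² + 0.06² = 0.0625 + 0.0256 + 0.7744 + 0.7056 + 0.0576 + 0.0100 + 0.0729 + 0.1444 + 0.0036 = 1.8566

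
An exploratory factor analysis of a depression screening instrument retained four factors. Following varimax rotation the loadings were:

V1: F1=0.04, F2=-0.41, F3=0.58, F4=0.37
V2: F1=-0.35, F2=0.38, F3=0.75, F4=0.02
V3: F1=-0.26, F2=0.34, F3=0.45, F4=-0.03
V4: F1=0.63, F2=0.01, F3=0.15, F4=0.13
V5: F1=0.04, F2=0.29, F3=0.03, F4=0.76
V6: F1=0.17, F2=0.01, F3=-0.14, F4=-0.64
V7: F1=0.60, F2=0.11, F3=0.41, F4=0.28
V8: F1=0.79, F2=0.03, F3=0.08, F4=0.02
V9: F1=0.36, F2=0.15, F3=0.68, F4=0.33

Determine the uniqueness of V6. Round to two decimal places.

0.54

h² = 0.17² + 0.01² + (-0.14)² + (-0.64)² = 0.0289 + 0.0001 + 0.0196 + 0.4096 = 0.4582
Uniqueness u² = 1 − h² = 1 − 0.4582 = 0.5418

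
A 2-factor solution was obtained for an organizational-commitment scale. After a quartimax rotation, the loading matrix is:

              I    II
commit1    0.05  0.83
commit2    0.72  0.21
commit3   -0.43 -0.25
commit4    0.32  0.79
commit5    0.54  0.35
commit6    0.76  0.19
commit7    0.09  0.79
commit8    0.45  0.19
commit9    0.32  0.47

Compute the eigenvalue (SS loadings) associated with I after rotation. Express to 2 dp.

1.99

SS loadings for I = 0.05² + 0.72² + (-0.43)² + 0.32² + 0.54² + 0.76² + 0.09² + 0.45² + 0.32² = 0.0025 + 0.5184 + 0.1849 + 0.1024 + 0.2916 + 0.5776 + 0.0081 + 0.2025 + 0.1024 = 1.9904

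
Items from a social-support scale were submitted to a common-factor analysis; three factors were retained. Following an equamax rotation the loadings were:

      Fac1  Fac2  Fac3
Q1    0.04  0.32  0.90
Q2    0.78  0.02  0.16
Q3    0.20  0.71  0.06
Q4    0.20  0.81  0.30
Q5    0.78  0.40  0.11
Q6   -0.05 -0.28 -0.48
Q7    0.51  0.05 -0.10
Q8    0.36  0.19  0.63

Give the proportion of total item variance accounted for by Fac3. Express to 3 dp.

0.197

SS loadings for Fac3 = 0.90² + 0.16² + 0.06² + 0.30² + 0.11² + (-0.48)² + (-0.10)² + 0.63² = 1.5786
Proportion of variance = 1.5786 / 8 = 0.1973.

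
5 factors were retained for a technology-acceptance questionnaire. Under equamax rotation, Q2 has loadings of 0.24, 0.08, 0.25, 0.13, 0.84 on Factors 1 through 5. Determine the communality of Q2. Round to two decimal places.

h² = 0.24² + 0.08² + 0.25² + 0.13² + 0.84² = 0.0576 + 0.0064 + 0.0625 + 0.0169 + 0.7056 = 0.8490

0.85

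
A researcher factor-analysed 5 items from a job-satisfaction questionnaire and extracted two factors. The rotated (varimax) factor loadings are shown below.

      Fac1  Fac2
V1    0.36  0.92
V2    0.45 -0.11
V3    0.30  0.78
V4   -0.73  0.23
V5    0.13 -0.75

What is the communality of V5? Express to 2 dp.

0.58

h² = 0.13² + (-0.75)² = 0.0169 + 0.5625 = 0.5794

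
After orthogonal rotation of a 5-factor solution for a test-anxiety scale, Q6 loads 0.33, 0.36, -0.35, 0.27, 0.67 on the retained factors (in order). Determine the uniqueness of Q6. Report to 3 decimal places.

h² = 0.33² + 0.36² + (-0.35)² + 0.27² + 0.67² = 0.1089 + 0.1296 + 0.1225 + 0.0729 + 0.4489 = 0.8828
Uniqueness u² = 1 − h² = 1 − 0.8828 = 0.1172

0.117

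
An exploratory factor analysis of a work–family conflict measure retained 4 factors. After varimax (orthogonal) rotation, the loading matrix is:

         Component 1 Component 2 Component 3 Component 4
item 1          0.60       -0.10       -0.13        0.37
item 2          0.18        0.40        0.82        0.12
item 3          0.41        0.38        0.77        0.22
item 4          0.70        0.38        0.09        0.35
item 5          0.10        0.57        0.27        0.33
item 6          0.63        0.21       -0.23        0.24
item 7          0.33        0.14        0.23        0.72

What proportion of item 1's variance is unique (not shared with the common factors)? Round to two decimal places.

0.48

h² = 0.60² + (-0.10)² + (-0.13)² + 0.37² = 0.3600 + 0.0100 + 0.0169 + 0.1369 = 0.5238
Uniqueness u² = 1 − h² = 1 − 0.5238 = 0.4762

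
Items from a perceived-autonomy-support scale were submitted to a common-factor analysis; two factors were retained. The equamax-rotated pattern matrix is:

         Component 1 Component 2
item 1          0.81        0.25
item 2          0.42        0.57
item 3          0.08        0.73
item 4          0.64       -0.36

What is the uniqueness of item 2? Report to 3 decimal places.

0.499

h² = 0.42² + 0.57² = 0.1764 + 0.3249 = 0.5013
Uniqueness u² = 1 − h² = 1 − 0.5013 = 0.4987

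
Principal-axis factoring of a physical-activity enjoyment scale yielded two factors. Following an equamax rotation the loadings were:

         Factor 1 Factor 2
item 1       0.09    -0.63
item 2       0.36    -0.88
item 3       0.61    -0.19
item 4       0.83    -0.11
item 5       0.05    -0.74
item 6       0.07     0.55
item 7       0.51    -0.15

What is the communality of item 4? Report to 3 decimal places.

h² = 0.83² + (-0.11)² = 0.6889 + 0.0121 = 0.7010

0.701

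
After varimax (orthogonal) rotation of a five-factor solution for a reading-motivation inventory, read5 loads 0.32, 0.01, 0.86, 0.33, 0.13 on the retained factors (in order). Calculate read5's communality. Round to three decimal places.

0.968

h² = 0.32² + 0.01² + 0.86² + 0.33² + 0.13² = 0.1024 + 0.0001 + 0.7396 + 0.1089 + 0.0169 = 0.9679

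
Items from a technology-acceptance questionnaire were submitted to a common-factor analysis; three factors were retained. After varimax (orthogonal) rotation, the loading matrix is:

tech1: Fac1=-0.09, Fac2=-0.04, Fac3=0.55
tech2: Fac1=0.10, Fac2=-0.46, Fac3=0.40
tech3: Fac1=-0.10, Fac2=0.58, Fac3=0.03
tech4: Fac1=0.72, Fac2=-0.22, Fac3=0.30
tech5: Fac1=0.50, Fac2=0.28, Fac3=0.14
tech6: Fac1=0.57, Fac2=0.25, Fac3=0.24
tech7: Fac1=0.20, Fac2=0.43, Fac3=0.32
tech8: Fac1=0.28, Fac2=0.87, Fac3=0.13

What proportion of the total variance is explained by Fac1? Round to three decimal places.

SS loadings for Fac1 = (-0.09)² + 0.10² + (-0.10)² + 0.72² + 0.50² + 0.57² + 0.20² + 0.28² = 1.2398
Proportion of variance = 1.2398 / 8 = 0.1550.

0.155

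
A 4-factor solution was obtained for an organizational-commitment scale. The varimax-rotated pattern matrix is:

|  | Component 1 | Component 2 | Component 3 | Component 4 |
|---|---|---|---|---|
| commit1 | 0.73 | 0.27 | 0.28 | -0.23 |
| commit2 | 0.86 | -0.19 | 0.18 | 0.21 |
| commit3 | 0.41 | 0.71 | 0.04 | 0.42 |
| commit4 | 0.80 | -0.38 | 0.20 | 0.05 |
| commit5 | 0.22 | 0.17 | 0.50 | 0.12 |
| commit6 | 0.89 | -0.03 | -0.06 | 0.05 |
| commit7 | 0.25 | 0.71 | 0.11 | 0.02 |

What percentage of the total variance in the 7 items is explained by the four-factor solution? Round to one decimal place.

SS loadings by factor: 2.9836, 1.2914, 0.4181, 0.2932; total = 4.9863.
Total variance with 7 standardized items is 7, so the solution explains 4.9863/7 = 0.7123 = 71.23%.

71.2%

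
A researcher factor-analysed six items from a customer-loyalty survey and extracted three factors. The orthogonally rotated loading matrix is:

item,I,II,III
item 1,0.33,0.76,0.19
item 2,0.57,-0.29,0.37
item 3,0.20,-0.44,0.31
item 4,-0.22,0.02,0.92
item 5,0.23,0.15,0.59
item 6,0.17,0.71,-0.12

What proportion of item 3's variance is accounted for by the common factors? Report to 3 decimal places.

h² = 0.20² + (-0.44)² + 0.31² = 0.0400 + 0.1936 + 0.0961 = 0.3297

0.330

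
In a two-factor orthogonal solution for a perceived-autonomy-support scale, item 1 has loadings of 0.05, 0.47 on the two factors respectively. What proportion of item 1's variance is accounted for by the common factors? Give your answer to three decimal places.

h² = 0.05² + 0.47² = 0.0025 + 0.2209 = 0.2234

0.223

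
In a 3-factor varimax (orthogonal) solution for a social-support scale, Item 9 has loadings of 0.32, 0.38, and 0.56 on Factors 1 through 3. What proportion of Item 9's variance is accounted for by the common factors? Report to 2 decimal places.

h² = 0.32² + 0.38² + 0.56² = 0.1024 + 0.1444 + 0.3136 = 0.5604

0.56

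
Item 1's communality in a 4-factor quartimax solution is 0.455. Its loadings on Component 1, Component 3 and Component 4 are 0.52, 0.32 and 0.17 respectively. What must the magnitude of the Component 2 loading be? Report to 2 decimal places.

0.23

Under orthogonal rotation h² = Σλ², so λ_Component 2² = h² − (0.4017) = 0.455 − 0.4017 = 0.0533.
|λ| = √0.0533 = 0.2309.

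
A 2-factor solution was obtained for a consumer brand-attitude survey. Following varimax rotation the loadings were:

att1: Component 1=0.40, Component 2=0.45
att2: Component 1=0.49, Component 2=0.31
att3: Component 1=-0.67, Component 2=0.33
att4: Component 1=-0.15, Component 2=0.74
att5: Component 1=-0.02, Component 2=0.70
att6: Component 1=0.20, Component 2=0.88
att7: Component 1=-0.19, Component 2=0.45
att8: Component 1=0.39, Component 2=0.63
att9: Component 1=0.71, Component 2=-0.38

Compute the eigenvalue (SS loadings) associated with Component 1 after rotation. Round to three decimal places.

1.604

SS loadings for Component 1 = 0.40² + 0.49² + (-0.67)² + (-0.15)² + (-0.02)² + 0.20² + (-0.19)² + 0.39² + 0.71² = 0.1600 + 0.2401 + 0.4489 + 0.0225 + 0.0004 + 0.0400 + 0.0361 + 0.1521 + 0.5041 = 1.6042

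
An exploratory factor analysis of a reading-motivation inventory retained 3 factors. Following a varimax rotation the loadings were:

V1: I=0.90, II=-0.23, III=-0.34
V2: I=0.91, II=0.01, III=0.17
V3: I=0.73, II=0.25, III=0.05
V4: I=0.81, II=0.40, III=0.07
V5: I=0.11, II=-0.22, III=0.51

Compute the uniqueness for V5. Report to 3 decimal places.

h² = 0.11² + (-0.22)² + 0.51² = 0.0121 + 0.0484 + 0.2601 = 0.3206
Uniqueness u² = 1 − h² = 1 − 0.3206 = 0.6794

0.679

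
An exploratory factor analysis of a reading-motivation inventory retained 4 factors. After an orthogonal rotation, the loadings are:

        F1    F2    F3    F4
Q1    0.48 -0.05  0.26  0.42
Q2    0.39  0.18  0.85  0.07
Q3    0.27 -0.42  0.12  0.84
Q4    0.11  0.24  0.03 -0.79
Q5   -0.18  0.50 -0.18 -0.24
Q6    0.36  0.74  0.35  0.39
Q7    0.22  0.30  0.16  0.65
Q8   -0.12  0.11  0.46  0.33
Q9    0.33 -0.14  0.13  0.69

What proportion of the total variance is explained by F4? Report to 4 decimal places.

SS loadings for F4 = 0.42² + 0.07² + 0.84² + (-0.79)² + (-0.24)² + 0.39² + 0.65² + 0.33² + 0.69² = 2.7282
Proportion of variance = 2.7282 / 9 = 0.3031.

0.3031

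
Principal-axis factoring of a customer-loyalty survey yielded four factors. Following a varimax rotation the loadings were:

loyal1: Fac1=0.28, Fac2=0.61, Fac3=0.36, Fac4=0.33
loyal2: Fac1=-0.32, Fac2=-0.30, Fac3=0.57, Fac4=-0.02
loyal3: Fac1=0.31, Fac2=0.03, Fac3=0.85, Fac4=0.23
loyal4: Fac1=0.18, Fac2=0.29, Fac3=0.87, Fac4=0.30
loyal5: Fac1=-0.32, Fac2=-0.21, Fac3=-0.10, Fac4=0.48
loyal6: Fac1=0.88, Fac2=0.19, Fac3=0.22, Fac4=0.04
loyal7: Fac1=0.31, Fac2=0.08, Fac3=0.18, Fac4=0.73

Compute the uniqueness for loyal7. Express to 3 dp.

h² = 0.31² + 0.08² + 0.18² + 0.73² = 0.0961 + 0.0064 + 0.0324 + 0.5329 = 0.6678
Uniqueness u² = 1 − h² = 1 − 0.6678 = 0.3322

0.332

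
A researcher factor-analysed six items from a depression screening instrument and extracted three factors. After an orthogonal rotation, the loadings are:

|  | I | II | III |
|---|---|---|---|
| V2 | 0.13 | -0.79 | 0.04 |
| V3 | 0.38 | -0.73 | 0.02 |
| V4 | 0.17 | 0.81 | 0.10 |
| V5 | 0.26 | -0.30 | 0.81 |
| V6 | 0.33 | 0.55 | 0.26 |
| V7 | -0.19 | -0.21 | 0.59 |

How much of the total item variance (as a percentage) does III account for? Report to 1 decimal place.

SS loadings for III = 0.04² + 0.02² + 0.10² + 0.81² + 0.26² + 0.59² = 1.0838
With 6 standardized items, total variance = 6. Proportion = 1.0838/6 = 0.1806 → 18.06%.

18.1%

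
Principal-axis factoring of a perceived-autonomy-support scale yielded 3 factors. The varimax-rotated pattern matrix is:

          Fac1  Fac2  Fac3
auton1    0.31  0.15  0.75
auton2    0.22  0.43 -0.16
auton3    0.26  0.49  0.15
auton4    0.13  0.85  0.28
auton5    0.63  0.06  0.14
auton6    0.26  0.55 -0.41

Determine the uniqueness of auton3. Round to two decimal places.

h² = 0.26² + 0.49² + 0.15² = 0.0676 + 0.2401 + 0.0225 = 0.3302
Uniqueness u² = 1 − h² = 1 − 0.3302 = 0.6698

0.67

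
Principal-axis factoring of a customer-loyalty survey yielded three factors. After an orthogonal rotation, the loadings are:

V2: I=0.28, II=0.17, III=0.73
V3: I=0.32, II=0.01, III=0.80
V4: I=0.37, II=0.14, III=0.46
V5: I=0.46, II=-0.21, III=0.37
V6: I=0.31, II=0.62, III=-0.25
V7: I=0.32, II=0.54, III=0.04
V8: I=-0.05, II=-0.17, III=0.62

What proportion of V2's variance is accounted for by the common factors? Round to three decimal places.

0.640

h² = 0.28² + 0.17² + 0.73² = 0.0784 + 0.0289 + 0.5329 = 0.6402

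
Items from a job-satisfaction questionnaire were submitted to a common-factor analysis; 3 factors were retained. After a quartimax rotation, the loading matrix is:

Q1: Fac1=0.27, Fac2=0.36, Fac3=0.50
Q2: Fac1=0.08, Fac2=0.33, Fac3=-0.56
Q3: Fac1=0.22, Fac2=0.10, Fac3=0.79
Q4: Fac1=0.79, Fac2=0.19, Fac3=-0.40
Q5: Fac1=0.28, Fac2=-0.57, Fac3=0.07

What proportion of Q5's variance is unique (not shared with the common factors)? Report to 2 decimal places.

0.59

h² = 0.28² + (-0.57)² + 0.07² = 0.0784 + 0.3249 + 0.0049 = 0.4082
Uniqueness u² = 1 − h² = 1 − 0.4082 = 0.5918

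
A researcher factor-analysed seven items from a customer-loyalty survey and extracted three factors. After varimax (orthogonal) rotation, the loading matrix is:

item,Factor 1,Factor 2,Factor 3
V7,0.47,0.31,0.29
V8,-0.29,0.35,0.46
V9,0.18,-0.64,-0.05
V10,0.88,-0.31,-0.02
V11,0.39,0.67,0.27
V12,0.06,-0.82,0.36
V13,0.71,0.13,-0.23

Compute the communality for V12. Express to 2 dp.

h² = 0.06² + (-0.82)² + 0.36² = 0.0036 + 0.6724 + 0.1296 = 0.8056

0.81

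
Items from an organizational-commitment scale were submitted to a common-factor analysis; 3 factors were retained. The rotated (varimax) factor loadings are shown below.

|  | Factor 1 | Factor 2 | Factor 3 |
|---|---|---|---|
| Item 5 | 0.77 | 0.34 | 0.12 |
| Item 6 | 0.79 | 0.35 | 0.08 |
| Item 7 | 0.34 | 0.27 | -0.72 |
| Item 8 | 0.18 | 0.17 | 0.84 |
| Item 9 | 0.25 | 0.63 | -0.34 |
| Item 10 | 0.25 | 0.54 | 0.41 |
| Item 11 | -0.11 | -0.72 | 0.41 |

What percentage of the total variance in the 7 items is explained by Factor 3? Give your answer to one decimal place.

24.2%

SS loadings for Factor 3 = 0.12² + 0.08² + (-0.72)² + 0.84² + (-0.34)² + 0.41² + 0.41² = 1.6966
With 7 standardized items, total variance = 7. Proportion = 1.6966/7 = 0.2424 → 24.24%.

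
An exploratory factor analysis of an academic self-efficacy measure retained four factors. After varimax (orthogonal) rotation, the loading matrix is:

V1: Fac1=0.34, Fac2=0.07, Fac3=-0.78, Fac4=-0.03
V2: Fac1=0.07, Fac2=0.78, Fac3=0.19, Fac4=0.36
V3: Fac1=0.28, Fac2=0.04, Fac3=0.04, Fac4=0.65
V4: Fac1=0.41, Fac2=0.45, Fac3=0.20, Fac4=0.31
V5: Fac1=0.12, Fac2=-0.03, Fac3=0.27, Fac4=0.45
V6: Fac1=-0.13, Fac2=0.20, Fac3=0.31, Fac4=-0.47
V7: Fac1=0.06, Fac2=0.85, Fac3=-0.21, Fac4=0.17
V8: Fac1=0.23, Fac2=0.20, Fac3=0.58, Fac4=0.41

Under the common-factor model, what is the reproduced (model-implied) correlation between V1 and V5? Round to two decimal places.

r̂ = Σ λ_i·λ_j across factors = (0.34)(0.12) + (0.07)(-0.03) + (-0.78)(0.27) + (-0.03)(0.45)
  = +0.0408 -0.0021 -0.2106 -0.0135 = -0.1854

-0.19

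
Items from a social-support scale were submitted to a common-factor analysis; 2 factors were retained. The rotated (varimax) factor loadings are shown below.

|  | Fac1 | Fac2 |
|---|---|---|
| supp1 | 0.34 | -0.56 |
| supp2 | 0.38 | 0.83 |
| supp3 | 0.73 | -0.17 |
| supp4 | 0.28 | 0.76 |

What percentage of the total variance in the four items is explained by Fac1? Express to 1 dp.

21.8%

SS loadings for Fac1 = 0.34² + 0.38² + 0.73² + 0.28² = 0.8713
With 4 standardized items, total variance = 4. Proportion = 0.8713/4 = 0.2178 → 21.78%.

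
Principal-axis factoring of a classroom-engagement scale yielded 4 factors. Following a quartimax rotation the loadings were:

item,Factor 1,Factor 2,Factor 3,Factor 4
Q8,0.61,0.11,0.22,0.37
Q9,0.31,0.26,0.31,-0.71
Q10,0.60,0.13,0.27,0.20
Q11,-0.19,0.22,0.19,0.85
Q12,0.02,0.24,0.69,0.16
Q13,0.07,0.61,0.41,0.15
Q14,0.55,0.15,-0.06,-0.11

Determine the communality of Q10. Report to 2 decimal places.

h² = 0.60² + 0.13² + 0.27² + 0.20² = 0.3600 + 0.0169 + 0.0729 + 0.0400 = 0.4898

0.49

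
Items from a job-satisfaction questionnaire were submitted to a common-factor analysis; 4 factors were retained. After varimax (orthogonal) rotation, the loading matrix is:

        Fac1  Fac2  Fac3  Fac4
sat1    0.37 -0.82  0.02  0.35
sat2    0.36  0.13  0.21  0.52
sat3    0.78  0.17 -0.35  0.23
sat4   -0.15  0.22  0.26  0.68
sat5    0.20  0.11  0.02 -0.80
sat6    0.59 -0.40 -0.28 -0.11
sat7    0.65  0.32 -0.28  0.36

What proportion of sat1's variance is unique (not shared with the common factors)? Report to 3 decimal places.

h² = 0.37² + (-0.82)² + 0.02² + 0.35² = 0.1369 + 0.6724 + 0.0004 + 0.1225 = 0.9322
Uniqueness u² = 1 − h² = 1 − 0.9322 = 0.0678

0.068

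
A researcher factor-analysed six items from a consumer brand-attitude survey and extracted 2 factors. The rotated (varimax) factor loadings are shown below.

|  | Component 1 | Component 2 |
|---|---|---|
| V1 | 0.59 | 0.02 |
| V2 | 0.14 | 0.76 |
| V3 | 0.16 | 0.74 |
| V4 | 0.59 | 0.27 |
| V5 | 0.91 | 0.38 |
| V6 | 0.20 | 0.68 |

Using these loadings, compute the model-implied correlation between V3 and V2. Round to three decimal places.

r̂ = Σ λ_i·λ_j across factors = (0.16)(0.14) + (0.74)(0.76)
  = +0.0224 +0.5624 = 0.5848

0.585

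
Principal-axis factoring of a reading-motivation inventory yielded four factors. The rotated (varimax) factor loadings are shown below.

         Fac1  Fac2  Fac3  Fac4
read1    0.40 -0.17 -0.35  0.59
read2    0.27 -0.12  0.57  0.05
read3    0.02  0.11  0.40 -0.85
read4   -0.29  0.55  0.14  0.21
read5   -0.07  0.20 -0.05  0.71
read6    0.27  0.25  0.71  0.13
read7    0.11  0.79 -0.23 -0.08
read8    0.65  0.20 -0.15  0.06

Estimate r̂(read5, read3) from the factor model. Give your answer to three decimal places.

-0.603

r̂ = Σ λ_i·λ_j across factors = (-0.07)(0.02) + (0.20)(0.11) + (-0.05)(0.40) + (0.71)(-0.85)
  = -0.0014 +0.0220 -0.0200 -0.6035 = -0.6029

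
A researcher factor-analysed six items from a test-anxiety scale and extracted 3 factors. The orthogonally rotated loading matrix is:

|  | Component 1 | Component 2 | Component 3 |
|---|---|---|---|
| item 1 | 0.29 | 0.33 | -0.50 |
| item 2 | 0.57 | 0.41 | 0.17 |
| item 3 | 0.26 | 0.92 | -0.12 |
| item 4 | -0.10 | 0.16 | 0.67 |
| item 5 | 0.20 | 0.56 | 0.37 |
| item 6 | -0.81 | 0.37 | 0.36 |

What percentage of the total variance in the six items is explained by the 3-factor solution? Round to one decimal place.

SS loadings by factor: 1.1827, 1.5995, 1.0087; total = 3.7909.
Total variance with 6 standardized items is 6, so the solution explains 3.7909/6 = 0.6318 = 63.18%.

63.2%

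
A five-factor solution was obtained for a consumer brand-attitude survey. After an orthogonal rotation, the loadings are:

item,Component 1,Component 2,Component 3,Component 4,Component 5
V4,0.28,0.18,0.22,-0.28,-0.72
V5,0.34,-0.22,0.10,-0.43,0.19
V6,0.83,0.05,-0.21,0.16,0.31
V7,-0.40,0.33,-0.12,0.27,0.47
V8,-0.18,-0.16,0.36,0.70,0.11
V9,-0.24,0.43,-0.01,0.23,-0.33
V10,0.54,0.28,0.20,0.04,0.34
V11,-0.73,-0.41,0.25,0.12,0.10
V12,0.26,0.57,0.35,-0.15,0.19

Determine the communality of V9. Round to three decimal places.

0.404

h² = (-0.24)² + 0.43² + (-0.01)² + 0.23² + (-0.33)² = 0.0576 + 0.1849 + 0.0001 + 0.0529 + 0.1089 = 0.4044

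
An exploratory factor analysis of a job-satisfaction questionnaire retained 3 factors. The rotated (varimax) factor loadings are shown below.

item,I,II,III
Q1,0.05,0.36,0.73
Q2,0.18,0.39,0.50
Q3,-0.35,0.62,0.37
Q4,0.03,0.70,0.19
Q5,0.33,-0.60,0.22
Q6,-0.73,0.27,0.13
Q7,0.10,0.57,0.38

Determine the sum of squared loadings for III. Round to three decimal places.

1.166

SS loadings for III = 0.73² + 0.50² + 0.37² + 0.19² + 0.22² + 0.13² + 0.38² = 0.5329 + 0.2500 + 0.1369 + 0.0361 + 0.0484 + 0.0169 + 0.1444 = 1.1656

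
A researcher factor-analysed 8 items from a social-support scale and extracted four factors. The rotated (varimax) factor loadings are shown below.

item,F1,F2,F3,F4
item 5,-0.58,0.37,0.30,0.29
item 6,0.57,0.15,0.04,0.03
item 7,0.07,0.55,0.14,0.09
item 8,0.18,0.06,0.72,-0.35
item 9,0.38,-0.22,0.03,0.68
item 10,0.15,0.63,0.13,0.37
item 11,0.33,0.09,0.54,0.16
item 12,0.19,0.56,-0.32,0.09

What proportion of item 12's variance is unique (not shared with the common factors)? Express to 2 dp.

h² = 0.19² + 0.56² + (-0.32)² + 0.09² = 0.0361 + 0.3136 + 0.1024 + 0.0081 = 0.4602
Uniqueness u² = 1 − h² = 1 − 0.4602 = 0.5398

0.54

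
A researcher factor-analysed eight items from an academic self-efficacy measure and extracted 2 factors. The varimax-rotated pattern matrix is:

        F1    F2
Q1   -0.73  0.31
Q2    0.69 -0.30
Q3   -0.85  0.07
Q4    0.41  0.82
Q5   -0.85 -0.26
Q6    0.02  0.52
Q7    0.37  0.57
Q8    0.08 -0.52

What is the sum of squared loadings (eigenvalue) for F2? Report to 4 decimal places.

1.7967

SS loadings for F2 = 0.31² + (-0.30)² + 0.07² + 0.82² + (-0.26)² + 0.52² + 0.57² + (-0.52)² = 0.0961 + 0.0900 + 0.0049 + 0.6724 + 0.0676 + 0.2704 + 0.3249 + 0.2704 = 1.7967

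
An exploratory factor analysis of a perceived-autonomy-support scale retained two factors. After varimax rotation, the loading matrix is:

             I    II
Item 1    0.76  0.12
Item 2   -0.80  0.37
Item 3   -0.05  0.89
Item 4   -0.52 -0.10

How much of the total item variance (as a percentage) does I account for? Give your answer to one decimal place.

SS loadings for I = 0.76² + (-0.80)² + (-0.05)² + (-0.52)² = 1.4905
With 4 standardized items, total variance = 4. Proportion = 1.4905/4 = 0.3726 → 37.26%.

37.3%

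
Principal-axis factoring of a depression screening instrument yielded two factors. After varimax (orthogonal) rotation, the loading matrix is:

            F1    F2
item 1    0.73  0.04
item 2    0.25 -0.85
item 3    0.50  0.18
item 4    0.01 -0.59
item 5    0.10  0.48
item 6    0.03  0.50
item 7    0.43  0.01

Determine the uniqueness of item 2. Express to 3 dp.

h² = 0.25² + (-0.85)² = 0.0625 + 0.7225 = 0.7850
Uniqueness u² = 1 − h² = 1 − 0.7850 = 0.2150

0.215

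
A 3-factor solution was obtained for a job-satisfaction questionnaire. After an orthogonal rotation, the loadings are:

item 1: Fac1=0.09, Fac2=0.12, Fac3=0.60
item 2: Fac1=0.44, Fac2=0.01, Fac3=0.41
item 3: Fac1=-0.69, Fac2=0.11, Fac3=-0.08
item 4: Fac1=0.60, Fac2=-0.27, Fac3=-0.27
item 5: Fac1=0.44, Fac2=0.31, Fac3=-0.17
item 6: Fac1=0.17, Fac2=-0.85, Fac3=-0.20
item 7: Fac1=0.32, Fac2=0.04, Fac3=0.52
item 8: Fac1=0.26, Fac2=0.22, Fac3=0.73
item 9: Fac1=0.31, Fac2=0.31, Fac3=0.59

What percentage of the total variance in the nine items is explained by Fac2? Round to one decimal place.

SS loadings for Fac2 = 0.12² + 0.01² + 0.11² + (-0.27)² + 0.31² + (-0.85)² + 0.04² + 0.22² + 0.31² = 1.0642
With 9 standardized items, total variance = 9. Proportion = 1.0642/9 = 0.1182 → 11.82%.

11.8%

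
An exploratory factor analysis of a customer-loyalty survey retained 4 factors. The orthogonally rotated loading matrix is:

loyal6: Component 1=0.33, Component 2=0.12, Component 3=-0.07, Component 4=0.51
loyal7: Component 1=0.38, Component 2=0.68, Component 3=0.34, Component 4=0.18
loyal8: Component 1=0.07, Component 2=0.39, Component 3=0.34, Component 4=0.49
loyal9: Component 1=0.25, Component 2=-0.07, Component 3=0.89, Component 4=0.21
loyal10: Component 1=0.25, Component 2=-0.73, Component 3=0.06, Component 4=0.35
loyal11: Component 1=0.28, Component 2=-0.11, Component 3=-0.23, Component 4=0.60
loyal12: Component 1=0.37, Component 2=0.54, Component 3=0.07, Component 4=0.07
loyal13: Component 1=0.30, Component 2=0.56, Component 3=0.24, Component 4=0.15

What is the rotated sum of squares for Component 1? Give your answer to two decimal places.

0.69

SS loadings for Component 1 = 0.33² + 0.38² + 0.07² + 0.25² + 0.25² + 0.28² + 0.37² + 0.30² = 0.1089 + 0.1444 + 0.0049 + 0.0625 + 0.0625 + 0.0784 + 0.1369 + 0.0900 = 0.6885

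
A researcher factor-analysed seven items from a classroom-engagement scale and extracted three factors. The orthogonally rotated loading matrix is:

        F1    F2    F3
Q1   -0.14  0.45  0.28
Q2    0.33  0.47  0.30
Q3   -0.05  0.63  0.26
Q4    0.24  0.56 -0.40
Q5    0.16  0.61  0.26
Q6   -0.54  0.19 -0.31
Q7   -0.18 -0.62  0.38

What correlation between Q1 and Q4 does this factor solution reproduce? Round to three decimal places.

0.106

r̂ = Σ λ_i·λ_j across factors = (-0.14)(0.24) + (0.45)(0.56) + (0.28)(-0.40)
  = -0.0336 +0.2520 -0.1120 = 0.1064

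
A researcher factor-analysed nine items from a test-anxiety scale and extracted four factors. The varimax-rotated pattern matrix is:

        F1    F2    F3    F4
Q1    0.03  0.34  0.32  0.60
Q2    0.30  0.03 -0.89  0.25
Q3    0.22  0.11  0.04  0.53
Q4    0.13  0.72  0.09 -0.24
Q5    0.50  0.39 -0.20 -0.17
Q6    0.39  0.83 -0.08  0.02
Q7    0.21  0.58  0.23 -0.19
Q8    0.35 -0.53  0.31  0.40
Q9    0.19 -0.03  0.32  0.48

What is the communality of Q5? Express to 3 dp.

0.471

h² = 0.50² + 0.39² + (-0.20)² + (-0.17)² = 0.2500 + 0.1521 + 0.0400 + 0.0289 = 0.4710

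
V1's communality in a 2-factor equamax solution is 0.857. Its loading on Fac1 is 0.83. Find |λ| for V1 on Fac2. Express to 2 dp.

Under orthogonal rotation h² = Σλ², so λ_Fac2² = h² − (0.6889) = 0.857 − 0.6889 = 0.1681.
|λ| = √0.1681 = 0.4100.

0.41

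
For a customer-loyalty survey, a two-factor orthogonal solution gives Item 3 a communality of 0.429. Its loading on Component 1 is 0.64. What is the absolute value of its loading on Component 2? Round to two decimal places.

0.14

Under orthogonal rotation h² = Σλ², so λ_Component 2² = h² − (0.4096) = 0.429 − 0.4096 = 0.0194.
|λ| = √0.0194 = 0.1393.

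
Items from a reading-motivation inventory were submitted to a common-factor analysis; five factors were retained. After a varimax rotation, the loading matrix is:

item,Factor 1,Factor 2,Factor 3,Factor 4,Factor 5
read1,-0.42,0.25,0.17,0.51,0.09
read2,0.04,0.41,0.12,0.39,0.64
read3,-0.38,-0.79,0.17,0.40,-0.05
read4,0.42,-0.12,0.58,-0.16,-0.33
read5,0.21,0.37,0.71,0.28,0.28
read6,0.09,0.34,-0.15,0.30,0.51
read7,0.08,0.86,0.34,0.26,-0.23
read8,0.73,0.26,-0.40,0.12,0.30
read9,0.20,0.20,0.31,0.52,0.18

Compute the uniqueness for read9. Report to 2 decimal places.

h² = 0.20² + 0.20² + 0.31² + 0.52² + 0.18² = 0.0400 + 0.0400 + 0.0961 + 0.2704 + 0.0324 = 0.4789
Uniqueness u² = 1 − h² = 1 − 0.4789 = 0.5211

0.52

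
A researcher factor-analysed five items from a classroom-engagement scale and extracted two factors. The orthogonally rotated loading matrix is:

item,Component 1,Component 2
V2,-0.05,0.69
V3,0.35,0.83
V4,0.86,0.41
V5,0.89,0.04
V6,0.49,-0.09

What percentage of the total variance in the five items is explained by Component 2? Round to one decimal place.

26.9%

SS loadings for Component 2 = 0.69² + 0.83² + 0.41² + 0.04² + (-0.09)² = 1.3428
With 5 standardized items, total variance = 5. Proportion = 1.3428/5 = 0.2686 → 26.86%.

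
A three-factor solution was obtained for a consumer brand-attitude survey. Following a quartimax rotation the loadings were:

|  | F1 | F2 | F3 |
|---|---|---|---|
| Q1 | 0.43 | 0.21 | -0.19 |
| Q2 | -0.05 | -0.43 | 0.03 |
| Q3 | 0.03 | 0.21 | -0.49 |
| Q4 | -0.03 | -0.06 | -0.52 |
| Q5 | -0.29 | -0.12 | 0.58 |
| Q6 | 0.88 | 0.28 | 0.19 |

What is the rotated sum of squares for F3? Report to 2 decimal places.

SS loadings for F3 = (-0.19)² + 0.03² + (-0.49)² + (-0.52)² + 0.58² + 0.19² = 0.0361 + 0.0009 + 0.2401 + 0.2704 + 0.3364 + 0.0361 = 0.9200

0.92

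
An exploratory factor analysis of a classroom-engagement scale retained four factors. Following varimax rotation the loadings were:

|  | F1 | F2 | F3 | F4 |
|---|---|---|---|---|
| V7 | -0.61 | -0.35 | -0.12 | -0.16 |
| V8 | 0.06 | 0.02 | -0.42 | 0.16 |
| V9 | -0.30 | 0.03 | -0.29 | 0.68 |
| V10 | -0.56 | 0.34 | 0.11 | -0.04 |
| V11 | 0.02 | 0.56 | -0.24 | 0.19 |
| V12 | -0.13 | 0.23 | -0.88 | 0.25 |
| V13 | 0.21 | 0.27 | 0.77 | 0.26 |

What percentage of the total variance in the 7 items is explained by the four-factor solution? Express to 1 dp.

55.9%

SS loadings by factor: 0.8407, 0.6788, 1.7119, 0.6814; total = 3.9128.
Total variance with 7 standardized items is 7, so the solution explains 3.9128/7 = 0.5590 = 55.90%.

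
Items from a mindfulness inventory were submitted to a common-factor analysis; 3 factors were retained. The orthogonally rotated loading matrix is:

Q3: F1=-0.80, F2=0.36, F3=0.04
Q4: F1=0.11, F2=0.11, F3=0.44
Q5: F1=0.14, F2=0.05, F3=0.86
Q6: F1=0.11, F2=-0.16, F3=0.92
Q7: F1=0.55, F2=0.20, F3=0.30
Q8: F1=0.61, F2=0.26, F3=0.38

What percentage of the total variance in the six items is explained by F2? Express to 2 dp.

SS loadings for F2 = 0.36² + 0.11² + 0.05² + (-0.16)² + 0.20² + 0.26² = 0.2774
With 6 standardized items, total variance = 6. Proportion = 0.2774/6 = 0.0462 → 4.62%.

4.62%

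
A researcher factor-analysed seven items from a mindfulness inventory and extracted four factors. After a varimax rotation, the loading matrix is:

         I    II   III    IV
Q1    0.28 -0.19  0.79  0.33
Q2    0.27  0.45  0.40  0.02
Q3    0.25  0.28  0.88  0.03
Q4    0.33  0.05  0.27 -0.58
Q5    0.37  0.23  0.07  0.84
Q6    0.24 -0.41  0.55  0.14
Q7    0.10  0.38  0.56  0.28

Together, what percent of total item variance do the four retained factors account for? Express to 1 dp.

67.4%

Communalities: 0.8475, 0.4358, 0.9162, 0.5207, 0.9003, 0.5478, 0.5464; Σh² = 4.7147.
Total variance with 7 standardized items is 7, so the solution explains 4.7147/7 = 0.6735 = 67.35%.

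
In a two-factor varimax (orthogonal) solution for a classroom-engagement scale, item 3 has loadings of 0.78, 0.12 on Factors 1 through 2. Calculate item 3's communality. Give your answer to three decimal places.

h² = 0.78² + 0.12² = 0.6084 + 0.0144 = 0.6228

0.623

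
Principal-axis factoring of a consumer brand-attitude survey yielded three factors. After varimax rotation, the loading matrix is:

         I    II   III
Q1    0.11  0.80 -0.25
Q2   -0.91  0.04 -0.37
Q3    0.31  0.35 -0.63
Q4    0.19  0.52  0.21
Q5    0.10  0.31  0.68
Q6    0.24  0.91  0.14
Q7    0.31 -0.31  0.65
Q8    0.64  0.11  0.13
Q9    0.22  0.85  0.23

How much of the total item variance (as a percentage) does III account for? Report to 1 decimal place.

SS loadings for III = (-0.25)² + (-0.37)² + (-0.63)² + 0.21² + 0.68² + 0.14² + 0.65² + 0.13² + 0.23² = 1.6147
With 9 standardized items, total variance = 9. Proportion = 1.6147/9 = 0.1794 → 17.94%.

17.9%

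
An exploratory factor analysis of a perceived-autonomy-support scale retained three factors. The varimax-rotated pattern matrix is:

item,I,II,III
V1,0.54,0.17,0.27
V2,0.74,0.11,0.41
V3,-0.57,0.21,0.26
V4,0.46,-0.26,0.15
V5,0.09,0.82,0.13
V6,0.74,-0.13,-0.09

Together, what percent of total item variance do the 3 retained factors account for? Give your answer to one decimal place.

SS loadings by factor: 1.9314, 0.8420, 0.3561; total = 3.1295.
Total variance with 6 standardized items is 6, so the solution explains 3.1295/6 = 0.5216 = 52.16%.

52.2%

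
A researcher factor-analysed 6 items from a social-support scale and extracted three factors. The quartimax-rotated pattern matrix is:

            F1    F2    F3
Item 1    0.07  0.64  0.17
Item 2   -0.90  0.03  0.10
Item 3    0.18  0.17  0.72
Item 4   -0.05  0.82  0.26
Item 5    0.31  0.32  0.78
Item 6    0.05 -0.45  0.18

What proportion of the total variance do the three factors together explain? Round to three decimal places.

Communalities: 0.4434, 0.8209, 0.5797, 0.7425, 0.8069, 0.2374; Σh² = 3.6308.
Total variance with 6 standardized items is 6, so the solution explains 3.6308/6 = 0.6051.

0.605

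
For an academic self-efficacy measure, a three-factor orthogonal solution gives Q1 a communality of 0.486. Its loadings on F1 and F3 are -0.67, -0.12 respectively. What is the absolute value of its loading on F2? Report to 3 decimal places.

0.151

Under orthogonal rotation h² = Σλ², so λ_F2² = h² − (0.4633) = 0.486 − 0.4633 = 0.0227.
|λ| = √0.0227 = 0.1507.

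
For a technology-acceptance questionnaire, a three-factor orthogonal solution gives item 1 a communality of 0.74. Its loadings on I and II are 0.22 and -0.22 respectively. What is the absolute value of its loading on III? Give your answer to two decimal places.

0.80

Under orthogonal rotation h² = Σλ², so λ_III² = h² − (0.0968) = 0.74 − 0.0968 = 0.6432.
|λ| = √0.6432 = 0.8020.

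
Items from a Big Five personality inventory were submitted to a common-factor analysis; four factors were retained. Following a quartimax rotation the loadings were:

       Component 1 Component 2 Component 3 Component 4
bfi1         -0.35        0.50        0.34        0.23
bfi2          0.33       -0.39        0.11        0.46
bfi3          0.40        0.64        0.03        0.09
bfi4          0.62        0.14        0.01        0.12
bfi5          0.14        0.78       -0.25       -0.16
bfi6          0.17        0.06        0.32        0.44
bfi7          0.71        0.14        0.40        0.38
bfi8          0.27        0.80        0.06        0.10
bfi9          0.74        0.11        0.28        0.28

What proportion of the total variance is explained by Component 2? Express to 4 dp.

SS loadings for Component 2 = 0.50² + (-0.39)² + 0.64² + 0.14² + 0.78² + 0.06² + 0.14² + 0.80² + 0.11² = 2.1150
Proportion of variance = 2.1150 / 9 = 0.2350.

0.2350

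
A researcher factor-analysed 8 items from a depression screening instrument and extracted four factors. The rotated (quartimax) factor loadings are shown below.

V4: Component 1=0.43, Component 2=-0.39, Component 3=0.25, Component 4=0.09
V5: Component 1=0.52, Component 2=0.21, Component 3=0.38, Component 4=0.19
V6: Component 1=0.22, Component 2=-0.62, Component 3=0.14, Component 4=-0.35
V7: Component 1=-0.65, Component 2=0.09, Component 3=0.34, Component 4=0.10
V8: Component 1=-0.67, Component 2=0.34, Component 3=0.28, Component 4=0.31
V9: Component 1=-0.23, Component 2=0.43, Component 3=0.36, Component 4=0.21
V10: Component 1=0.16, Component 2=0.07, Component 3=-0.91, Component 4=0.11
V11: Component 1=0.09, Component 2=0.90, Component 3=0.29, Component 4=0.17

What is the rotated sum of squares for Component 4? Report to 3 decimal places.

0.358

SS loadings for Component 4 = 0.09² + 0.19² + (-0.35)² + 0.10² + 0.31² + 0.21² + 0.11² + 0.17² = 0.0081 + 0.0361 + 0.1225 + 0.0100 + 0.0961 + 0.0441 + 0.0121 + 0.0289 = 0.3579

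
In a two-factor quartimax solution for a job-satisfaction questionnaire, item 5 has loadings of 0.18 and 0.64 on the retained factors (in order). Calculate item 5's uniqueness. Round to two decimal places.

h² = 0.18² + 0.64² = 0.0324 + 0.4096 = 0.4420
Uniqueness u² = 1 − h² = 1 − 0.4420 = 0.5580

0.56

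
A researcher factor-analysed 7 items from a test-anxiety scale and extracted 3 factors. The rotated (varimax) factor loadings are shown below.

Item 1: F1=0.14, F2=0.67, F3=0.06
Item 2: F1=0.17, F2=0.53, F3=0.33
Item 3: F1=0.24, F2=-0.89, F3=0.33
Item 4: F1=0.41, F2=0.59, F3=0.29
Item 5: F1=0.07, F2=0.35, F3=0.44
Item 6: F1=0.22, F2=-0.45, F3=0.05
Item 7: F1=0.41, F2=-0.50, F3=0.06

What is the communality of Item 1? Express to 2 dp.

h² = 0.14² + 0.67² + 0.06² = 0.0196 + 0.4489 + 0.0036 = 0.4721

0.47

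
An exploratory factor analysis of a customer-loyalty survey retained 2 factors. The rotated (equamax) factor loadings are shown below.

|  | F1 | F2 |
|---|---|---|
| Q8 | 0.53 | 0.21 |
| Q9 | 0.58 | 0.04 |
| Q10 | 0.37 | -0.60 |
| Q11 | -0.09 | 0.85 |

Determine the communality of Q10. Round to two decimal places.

h² = 0.37² + (-0.60)² = 0.1369 + 0.3600 = 0.4969

0.50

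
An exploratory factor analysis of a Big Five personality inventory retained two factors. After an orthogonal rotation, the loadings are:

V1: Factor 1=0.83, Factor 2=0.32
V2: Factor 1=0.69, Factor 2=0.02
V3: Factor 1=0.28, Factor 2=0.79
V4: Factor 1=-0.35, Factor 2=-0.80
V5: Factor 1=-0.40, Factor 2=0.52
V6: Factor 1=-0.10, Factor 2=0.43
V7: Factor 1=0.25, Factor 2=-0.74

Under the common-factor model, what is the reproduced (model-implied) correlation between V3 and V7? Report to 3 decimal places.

r̂ = Σ λ_i·λ_j across factors = (0.28)(0.25) + (0.79)(-0.74)
  = +0.0700 -0.5846 = -0.5146

-0.515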